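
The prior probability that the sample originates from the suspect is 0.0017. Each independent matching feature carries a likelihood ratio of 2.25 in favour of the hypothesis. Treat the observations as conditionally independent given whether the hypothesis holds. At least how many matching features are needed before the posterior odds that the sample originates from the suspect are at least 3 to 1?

10

Prior odds = 0.0017/0.9983 = 17/9983.
Likelihood ratio per matching feature = 2.25.
Target odds = 3.
Require 2.25ⁿ ≥ 3 ÷ (17/9983) = 29949/17.
2.25⁹ = 387420489/262144 falls short of 29949/17 but 2.25¹⁰ ≈3325.26 reaches it, so n = 10.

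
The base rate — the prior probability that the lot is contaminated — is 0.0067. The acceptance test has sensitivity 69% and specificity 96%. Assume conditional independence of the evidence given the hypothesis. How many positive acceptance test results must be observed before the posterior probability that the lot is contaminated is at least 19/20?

Prior odds = 0.0067/0.9933 = 67/9933.
False-positive rate = 1 − 0.96 = 0.04; likelihood ratio of a positive = 0.69/0.04 = 17.25.
Target odds: 0.95 ÷ 0.05 = 19.
Need (67/9933) × 17.25ⁿ ≥ 19, i.e. 17.25ⁿ ≥ 188727/67.
17.25² = 297.5625 falls short of 188727/67 but 17.25³ = 5132.953125 reaches it, so n = 3.

3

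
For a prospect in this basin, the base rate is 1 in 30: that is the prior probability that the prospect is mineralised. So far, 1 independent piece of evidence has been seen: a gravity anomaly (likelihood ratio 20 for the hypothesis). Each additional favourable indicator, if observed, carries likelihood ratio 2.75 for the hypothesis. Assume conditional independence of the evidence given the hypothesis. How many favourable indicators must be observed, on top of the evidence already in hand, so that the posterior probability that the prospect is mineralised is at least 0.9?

Prior odds = (1/30)/(29/30) = 1/29.
Bayes factor of the evidence already in hand = 20.
Odds after that evidence = (1/29) × 20 = 20/29.
Target odds = 0.9/0.1 = 9.
Need 2.75ⁿ ≥ 9 ÷ (20/29) = 13.05.
2.75² = 7.5625 falls short of 13.05 but 2.75³ = 20.796875 reaches it, so n = 3.

3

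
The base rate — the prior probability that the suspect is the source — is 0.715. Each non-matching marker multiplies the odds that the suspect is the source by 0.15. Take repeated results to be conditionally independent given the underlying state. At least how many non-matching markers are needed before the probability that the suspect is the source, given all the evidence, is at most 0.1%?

Prior odds = 0.715/0.285 = 143/57.
Likelihood ratio per non-matching marker = 0.15.
Target odds: 0.001 ÷ 0.999 = 1/999.
Require 0.15ⁿ ≤ 1/999 ÷ (143/57) = 19/47619.
0.15⁴ = 81/160000 is still above 19/47619 but 0.15⁵ = 243/3200000 is at or below it, so n = 5.

5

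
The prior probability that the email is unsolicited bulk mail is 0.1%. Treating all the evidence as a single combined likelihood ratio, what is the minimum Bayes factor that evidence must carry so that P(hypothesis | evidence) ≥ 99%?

98901

Prior odds = 0.001/0.999 = 1/999.
Target odds = 0.99/0.01 = 99.
Required Bayes factor = 99 ÷ (1/999) = 98901.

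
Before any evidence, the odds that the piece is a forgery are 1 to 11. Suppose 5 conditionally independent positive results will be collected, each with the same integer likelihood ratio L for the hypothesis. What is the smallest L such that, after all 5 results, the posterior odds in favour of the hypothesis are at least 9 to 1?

3

Prior odds = 1/11.
Target odds = 9.
Need L⁵ ≥ 9 ÷ (1/11) = 99.
2⁵ = 32 < 99 ≤ 243 = 3⁵, so L = 3.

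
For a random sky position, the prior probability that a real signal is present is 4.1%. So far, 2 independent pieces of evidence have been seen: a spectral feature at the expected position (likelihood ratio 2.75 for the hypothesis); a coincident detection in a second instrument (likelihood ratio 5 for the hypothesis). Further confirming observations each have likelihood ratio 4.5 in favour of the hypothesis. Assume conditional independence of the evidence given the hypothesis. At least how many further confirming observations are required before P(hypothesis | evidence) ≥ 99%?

4

Prior odds = 0.041/0.959 = 41/959.
Combined Bayes factor of the evidence already in hand = 2.75 × 5 = 13.75.
Odds after that evidence = (41/959) × 13.75 = 2255/3836.
Target odds = 0.99/0.01 = 99.
Need 4.5ⁿ ≥ 99 ÷ (2255/3836) = 34524/205.
4.5³ = 91.125 falls short of 34524/205 but 4.5⁴ = 410.0625 reaches it, so n = 4.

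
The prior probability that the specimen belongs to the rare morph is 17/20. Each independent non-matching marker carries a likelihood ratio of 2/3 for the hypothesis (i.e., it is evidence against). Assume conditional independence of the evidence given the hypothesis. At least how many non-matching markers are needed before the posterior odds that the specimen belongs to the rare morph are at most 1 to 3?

Prior odds = 0.85/0.15 = 17/3.
Likelihood ratio per non-matching marker = 2/3.
Target odds = 1/3.
Need (17/3) × (2/3)ⁿ ≤ 1/3, i.e. (2/3)ⁿ ≤ 1/17.
(2/3)⁶ = 64/729 is still above 1/17 but (2/3)⁷ = 128/2187 is at or below it, so n = 7.

7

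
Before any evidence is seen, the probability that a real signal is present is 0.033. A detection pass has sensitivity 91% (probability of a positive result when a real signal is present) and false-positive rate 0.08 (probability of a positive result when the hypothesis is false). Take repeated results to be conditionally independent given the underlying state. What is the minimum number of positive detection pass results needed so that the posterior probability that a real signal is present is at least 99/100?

4

Prior odds = 0.033/0.967 = 33/967.
Likelihood ratio of a positive result = 0.91/0.08 = 11.375.
Target odds: 0.99 ÷ 0.01 = 99.
Need (33/967) × 11.375ⁿ ≥ 99, i.e. 11.375ⁿ ≥ 2901.
11.375³ = 753571/512 falls short of 2901 but 11.375⁴ = 68574961/4096 reaches it, so n = 4.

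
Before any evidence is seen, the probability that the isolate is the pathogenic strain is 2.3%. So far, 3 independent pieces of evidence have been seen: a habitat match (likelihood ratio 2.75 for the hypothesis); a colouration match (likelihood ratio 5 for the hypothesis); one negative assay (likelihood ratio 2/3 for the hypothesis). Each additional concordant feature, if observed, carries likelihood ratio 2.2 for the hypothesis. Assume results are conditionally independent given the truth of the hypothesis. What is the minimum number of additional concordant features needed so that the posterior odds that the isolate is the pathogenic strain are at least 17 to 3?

Prior odds = 0.023/0.977 = 23/977.
Combined Bayes factor of the evidence already in hand = 2.75 × 5 × (2/3) = 55/6.
Odds after that evidence = (23/977) × 55/6 = 1265/5862.
Target odds = 17/3.
Need 2.2ⁿ ≥ 17/3 ÷ (1265/5862) = 33218/1265.
2.2⁴ = 23.4256 falls short of 33218/1265 but 2.2⁵ = 51.53632 reaches it, so n = 5.

5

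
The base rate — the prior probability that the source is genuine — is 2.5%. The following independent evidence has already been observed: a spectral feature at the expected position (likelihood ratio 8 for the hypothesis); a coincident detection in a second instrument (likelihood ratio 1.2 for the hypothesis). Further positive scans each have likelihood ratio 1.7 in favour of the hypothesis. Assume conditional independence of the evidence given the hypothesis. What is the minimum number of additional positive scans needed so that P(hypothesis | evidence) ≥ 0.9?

Prior odds = 0.025/0.975 = 1/39.
Combined Bayes factor of the evidence already in hand = 8 × 1.2 = 9.6.
Odds after that evidence = (1/39) × 9.6 = 16/65.
Target odds = 0.9/0.1 = 9.
Need 1.7ⁿ ≥ 9 ÷ (16/65) = 36.5625.
1.7⁶ = 24137569/1000000 falls short of 36.5625 but 1.7⁷ = 410338673/10000000 reaches it, so n = 7.

7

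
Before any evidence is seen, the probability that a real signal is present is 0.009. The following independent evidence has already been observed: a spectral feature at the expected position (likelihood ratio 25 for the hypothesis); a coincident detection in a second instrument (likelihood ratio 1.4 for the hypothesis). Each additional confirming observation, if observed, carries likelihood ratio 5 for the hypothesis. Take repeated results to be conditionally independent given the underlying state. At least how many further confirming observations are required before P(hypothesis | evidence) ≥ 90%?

Prior odds = 0.009/0.991 = 9/991.
Combined Bayes factor of the evidence already in hand = 25 × 1.4 = 35.
Odds after that evidence = (9/991) × 35 = 315/991.
Target odds = 0.9/0.1 = 9.
Need 5ⁿ ≥ 9 ÷ (315/991) = 991/35.
5² = 25 falls short of 991/35 but 5³ = 125 reaches it, so n = 3.

3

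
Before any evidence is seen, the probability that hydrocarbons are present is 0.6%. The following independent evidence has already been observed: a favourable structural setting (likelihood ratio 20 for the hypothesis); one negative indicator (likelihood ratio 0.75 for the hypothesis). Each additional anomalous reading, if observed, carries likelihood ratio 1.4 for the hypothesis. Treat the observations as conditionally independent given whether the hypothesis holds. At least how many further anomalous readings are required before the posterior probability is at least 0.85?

Prior odds = 0.006/0.994 = 3/497.
Combined Bayes factor of the evidence already in hand = 20 × 0.75 = 15.
Odds after that evidence = (3/497) × 15 = 45/497.
Target odds = 0.85/0.15 = 17/3.
Need 1.4ⁿ ≥ 17/3 ÷ (45/497) = 8449/135.
1.4¹² ≈56.6939 falls short of 8449/135 but 1.4¹³ ≈79.3715 reaches it, so n = 13.

13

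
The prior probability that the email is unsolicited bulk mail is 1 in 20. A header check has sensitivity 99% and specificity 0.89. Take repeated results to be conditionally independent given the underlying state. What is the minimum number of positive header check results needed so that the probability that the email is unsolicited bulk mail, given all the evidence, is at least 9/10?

Prior odds = 0.05/0.95 = 1/19.
False-positive rate = 1 − 0.89 = 0.11; likelihood ratio of a positive = 0.99/0.11 = 9.
Target posterior odds = 0.9/0.1 = 9.
Need (1/19) × 9ⁿ ≥ 9, i.e. 9ⁿ ≥ 171.
9² = 81 falls short of 171 but 9³ = 729 reaches it, so n = 3.

3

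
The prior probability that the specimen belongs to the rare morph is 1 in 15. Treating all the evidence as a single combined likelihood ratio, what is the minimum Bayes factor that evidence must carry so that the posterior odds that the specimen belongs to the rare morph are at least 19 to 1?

Prior odds = (1/15)/(14/15) = 1/14.
Target odds = 19.
Required Bayes factor = 19 ÷ (1/14) = 266.

266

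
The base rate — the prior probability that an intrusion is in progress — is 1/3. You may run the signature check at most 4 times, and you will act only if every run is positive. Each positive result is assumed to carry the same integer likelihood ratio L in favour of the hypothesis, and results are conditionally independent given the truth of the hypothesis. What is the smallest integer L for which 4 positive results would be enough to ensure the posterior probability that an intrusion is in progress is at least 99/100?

Prior odds = (1/3)/(2/3) = 0.5.
Target odds = 0.99/0.01 = 99.
Need L⁴ ≥ 99 ÷ 0.5 = 198.
3⁴ = 81 < 198 ≤ 256 = 4⁴, so L = 4.

4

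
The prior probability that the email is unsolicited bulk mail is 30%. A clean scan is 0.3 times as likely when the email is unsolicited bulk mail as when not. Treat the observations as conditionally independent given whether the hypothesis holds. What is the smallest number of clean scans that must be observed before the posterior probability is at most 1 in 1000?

Prior odds: 0.3 ÷ 0.7 = 3/7.
Likelihood ratio per clean scan = 0.3.
Target posterior odds = 0.001/0.999 = 1/999.
Require 0.3ⁿ ≤ 1/999 ÷ (3/7) = 7/2997.
0.3⁵ = 243/100000 is still above 7/2997 but 0.3⁶ = 729/1000000 is at or below it, so n = 6.

6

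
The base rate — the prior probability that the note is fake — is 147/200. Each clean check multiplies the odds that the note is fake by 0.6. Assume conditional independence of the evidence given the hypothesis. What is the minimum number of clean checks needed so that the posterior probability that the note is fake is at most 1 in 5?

5

Prior odds: 0.735 ÷ 0.265 = 147/53.
Likelihood ratio per clean check = 0.6.
Target posterior odds = 0.2/0.8 = 0.25.
Require 0.6ⁿ ≤ 0.25 ÷ (147/53) = 53/588.
0.6⁴ = 0.1296 is still above 53/588 but 0.6⁵ = 0.07776 is at or below it, so n = 5.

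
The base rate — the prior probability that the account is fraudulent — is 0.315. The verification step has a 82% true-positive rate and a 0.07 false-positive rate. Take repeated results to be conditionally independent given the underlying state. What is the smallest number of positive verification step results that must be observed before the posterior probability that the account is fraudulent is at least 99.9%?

4

Prior odds: 0.315 ÷ 0.685 = 63/137.
Likelihood ratio of a positive result = 0.82/0.07 = 82/7.
Target posterior odds = 0.999/0.001 = 999.
Require (82/7)ⁿ ≥ 999 ÷ (63/137) = 15207/7.
(82/7)³ = 551368/343 falls short of 15207/7 but (82/7)⁴ = 45212176/2401 reaches it, so n = 4.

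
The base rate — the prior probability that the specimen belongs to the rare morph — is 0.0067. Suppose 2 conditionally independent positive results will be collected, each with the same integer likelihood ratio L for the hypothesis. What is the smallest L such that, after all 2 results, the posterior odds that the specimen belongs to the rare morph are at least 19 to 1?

Prior odds = 0.0067/0.9933 = 67/9933.
Target odds = 19.
Need L² ≥ 19 ÷ (67/9933) = 188727/67.
53² = 2809 < 188727/67 ≤ 2916 = 54², so L = 54.

54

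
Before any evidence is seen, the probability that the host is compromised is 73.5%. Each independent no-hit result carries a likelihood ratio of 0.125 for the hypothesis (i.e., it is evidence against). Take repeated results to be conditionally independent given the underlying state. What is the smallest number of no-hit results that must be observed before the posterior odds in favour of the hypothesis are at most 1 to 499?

4

Prior odds = 0.735/0.265 = 147/53.
Likelihood ratio per no-hit result = 0.125.
Target odds = 1/499.
Require 0.125ⁿ ≤ 1/499 ÷ (147/53) = 53/73353.
0.125³ = 0.001953125 is still above 53/73353 but 0.125⁴ = 1/4096 is at or below it, so n = 4.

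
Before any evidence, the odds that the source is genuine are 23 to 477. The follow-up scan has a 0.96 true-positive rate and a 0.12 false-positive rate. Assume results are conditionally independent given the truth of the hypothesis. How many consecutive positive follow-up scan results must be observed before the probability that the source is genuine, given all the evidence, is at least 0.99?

4

Prior odds = 23/477.
Likelihood ratio of a positive result = 0.96/0.12 = 8.
Target posterior odds = 0.99/0.01 = 99.
Need (23/477) × 8ⁿ ≥ 99, i.e. 8ⁿ ≥ 47223/23.
8³ = 512 falls short of 47223/23 but 8⁴ = 4096 reaches it, so n = 4.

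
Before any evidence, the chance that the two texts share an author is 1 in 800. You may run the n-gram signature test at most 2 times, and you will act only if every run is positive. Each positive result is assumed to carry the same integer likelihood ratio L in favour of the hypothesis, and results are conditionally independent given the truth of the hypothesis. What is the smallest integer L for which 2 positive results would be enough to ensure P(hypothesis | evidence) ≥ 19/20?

124

Prior odds = 0.00125/0.99875 = 1/799.
Target odds = 0.95/0.05 = 19.
Need L² ≥ 19 ÷ (1/799) = 15181.
123² = 15129 < 15181 ≤ 15376 = 124², so L = 124.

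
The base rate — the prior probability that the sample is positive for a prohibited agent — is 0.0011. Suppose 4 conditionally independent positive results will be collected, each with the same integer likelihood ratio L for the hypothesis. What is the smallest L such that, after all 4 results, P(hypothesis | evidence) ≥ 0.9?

Prior odds = 0.0011/0.9989 = 11/9989.
Target odds = 0.9/0.1 = 9.
Need L⁴ ≥ 9 ÷ (11/9989) = 89901/11.
9⁴ = 6561 < 89901/11 ≤ 10000 = 10⁴, so L = 10.

10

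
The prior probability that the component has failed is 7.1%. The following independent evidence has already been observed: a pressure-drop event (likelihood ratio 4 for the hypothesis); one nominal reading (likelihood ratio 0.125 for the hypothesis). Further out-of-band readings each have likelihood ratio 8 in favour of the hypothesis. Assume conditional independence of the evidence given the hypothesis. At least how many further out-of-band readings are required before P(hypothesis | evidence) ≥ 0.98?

4

Prior odds = 0.071/0.929 = 71/929.
Combined Bayes factor of the evidence already in hand = 4 × 0.125 = 0.5.
Odds after that evidence = (71/929) × 0.5 = 71/1858.
Target odds = 0.98/0.02 = 49.
Need 8ⁿ ≥ 49 ÷ (71/1858) = 91042/71.
8³ = 512 falls short of 91042/71 but 8⁴ = 4096 reaches it, so n = 4.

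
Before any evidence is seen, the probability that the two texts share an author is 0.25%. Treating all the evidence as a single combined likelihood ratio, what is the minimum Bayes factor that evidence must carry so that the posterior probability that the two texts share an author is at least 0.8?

Prior odds = 0.0025/0.9975 = 1/399.
Target odds = 0.8/0.2 = 4.
Required Bayes factor = 4 ÷ (1/399) = 1596.

1596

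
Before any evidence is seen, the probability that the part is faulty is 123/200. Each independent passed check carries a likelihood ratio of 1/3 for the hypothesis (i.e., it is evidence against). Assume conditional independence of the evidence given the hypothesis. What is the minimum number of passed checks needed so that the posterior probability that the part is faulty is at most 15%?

3

Prior odds: 0.615 ÷ 0.385 = 123/77.
Likelihood ratio per passed check = 1/3.
Target odds: 0.15 ÷ 0.85 = 3/17.
Require (1/3)ⁿ ≤ 3/17 ÷ (123/77) = 77/697.
(1/3)² = 1/9 is still above 77/697 but (1/3)³ = 1/27 is at or below it, so n = 3.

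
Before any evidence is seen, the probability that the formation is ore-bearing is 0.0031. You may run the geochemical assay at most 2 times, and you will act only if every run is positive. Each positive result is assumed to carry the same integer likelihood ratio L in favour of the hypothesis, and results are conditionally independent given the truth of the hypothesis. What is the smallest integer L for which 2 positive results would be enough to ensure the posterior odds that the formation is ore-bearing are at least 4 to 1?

Prior odds = 0.0031/0.9969 = 31/9969.
Target odds = 4.
Need L² ≥ 4 ÷ (31/9969) = 39876/31.
35² = 1225 < 39876/31 ≤ 1296 = 36², so L = 36.

36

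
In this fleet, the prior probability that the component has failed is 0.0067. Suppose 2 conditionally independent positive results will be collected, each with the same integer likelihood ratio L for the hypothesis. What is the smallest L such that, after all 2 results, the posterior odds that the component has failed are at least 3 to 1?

22

Prior odds = 0.0067/0.9933 = 67/9933.
Target odds = 3.
Need L² ≥ 3 ÷ (67/9933) = 29799/67.
21² = 441 < 29799/67 ≤ 484 = 22², so L = 22.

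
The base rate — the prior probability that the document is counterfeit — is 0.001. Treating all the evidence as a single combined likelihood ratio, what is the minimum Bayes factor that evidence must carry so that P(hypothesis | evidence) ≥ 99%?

Prior odds = 0.001/0.999 = 1/999.
Target odds = 0.99/0.01 = 99.
Required Bayes factor = 99 ÷ (1/999) = 98901.

98901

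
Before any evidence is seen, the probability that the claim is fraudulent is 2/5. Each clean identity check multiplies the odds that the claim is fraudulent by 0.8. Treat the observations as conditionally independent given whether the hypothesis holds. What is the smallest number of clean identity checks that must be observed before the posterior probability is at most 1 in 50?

Prior odds = 0.4/0.6 = 2/3.
Likelihood ratio per clean identity check = 0.8.
Target odds: 0.02 ÷ 0.98 = 1/49.
Need (2/3) × 0.8ⁿ ≤ 1/49, i.e. 0.8ⁿ ≤ 3/98.
0.8¹⁵ ≈0.0351844 is still above 3/98 but 0.8¹⁶ ≈0.0281475 is at or below it, so n = 16.

16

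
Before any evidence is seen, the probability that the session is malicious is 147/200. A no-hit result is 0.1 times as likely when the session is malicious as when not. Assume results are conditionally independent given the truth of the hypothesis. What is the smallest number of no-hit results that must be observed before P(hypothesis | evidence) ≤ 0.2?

Prior odds: 0.735 ÷ 0.265 = 147/53.
Likelihood ratio per no-hit result = 0.1.
Target odds: 0.2 ÷ 0.8 = 0.25.
Require 0.1ⁿ ≤ 0.25 ÷ (147/53) = 53/588.
0.1¹ = 0.1 is still above 53/588 but 0.1² = 0.01 is at or below it, so n = 2.

2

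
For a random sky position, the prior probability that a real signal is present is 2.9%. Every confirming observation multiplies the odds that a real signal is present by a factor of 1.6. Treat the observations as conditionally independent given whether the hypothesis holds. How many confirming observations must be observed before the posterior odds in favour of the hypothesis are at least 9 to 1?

13

Prior odds = 0.029/0.971 = 29/971.
Likelihood ratio per confirming observation = 1.6.
Target odds = 9.
Require 1.6ⁿ ≥ 9 ÷ (29/971) = 8739/29.
1.6¹² ≈281.475 falls short of 8739/29 but 1.6¹³ ≈450.36 reaches it, so n = 13.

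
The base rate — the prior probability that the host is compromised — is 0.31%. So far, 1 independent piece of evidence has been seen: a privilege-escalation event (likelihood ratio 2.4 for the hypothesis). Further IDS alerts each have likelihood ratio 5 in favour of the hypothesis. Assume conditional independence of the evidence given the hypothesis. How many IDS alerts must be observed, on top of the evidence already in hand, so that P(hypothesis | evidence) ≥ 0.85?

Prior odds = 0.0031/0.9969 = 31/9969.
Bayes factor of the evidence already in hand = 2.4.
Odds after that evidence = (31/9969) × 2.4 = 124/16615.
Target odds = 0.85/0.15 = 17/3.
Need 5ⁿ ≥ 17/3 ÷ (124/16615) = 282455/372.
5⁴ = 625 falls short of 282455/372 but 5⁵ = 3125 reaches it, so n = 5.

5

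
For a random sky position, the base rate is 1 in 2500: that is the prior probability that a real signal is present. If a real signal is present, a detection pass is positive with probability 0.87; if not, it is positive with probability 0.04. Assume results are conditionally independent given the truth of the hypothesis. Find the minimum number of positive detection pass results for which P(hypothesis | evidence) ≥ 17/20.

Prior odds = 0.0004/0.9996 = 1/2499.
Likelihood ratio of a positive = 0.87/0.04 = 21.75.
Target odds: 0.85 ÷ 0.15 = 17/3.
Need (1/2499) × 21.75ⁿ ≥ 17/3, i.e. 21.75ⁿ ≥ 14161.
21.75³ = 658503/64 falls short of 14161 but 21.75⁴ = 57289761/256 reaches it, so n = 4.

4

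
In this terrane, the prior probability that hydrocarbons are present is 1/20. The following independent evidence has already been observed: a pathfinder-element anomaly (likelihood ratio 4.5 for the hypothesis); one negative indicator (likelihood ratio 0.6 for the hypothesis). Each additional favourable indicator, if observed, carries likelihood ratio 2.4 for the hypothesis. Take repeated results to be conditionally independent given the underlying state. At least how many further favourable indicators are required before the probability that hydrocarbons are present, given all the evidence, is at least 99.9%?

11

Prior odds = 0.05/0.95 = 1/19.
Combined Bayes factor of the evidence already in hand = 4.5 × 0.6 = 2.7.
Odds after that evidence = (1/19) × 2.7 = 27/190.
Target odds = 0.999/0.001 = 999.
Need 2.4ⁿ ≥ 999 ÷ (27/190) = 7030.
2.4¹⁰ ≈6340.34 falls short of 7030 but 2.4¹¹ ≈15216.8 reaches it, so n = 11.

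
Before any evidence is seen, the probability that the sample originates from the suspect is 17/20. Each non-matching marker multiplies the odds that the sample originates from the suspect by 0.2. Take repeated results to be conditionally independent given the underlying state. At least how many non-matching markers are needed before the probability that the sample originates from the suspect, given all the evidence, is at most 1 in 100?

Prior odds: 0.85 ÷ 0.15 = 17/3.
Likelihood ratio per non-matching marker = 0.2.
Target posterior odds = 0.01/0.99 = 1/99.
Need (17/3) × 0.2ⁿ ≤ 1/99, i.e. 0.2ⁿ ≤ 1/561.
0.2³ = 0.008 is still above 1/561 but 0.2⁴ = 0.0016 is at or below it, so n = 4.

4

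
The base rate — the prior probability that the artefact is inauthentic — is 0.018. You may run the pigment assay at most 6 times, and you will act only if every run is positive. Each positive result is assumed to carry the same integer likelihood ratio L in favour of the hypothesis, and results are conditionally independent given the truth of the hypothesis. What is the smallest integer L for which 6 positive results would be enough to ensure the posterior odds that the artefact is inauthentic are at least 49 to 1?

4

Prior odds = 0.018/0.982 = 9/491.
Target odds = 49.
Need L⁶ ≥ 49 ÷ (9/491) = 24059/9.
3⁶ = 729 < 24059/9 ≤ 4096 = 4⁶, so L = 4.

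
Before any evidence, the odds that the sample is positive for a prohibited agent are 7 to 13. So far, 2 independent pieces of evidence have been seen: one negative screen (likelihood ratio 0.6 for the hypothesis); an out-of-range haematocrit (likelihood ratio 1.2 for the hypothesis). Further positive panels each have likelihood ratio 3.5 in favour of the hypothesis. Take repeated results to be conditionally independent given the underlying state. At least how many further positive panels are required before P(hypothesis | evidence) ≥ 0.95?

4

Prior odds = 7/13.
Combined Bayes factor of the evidence already in hand = 0.6 × 1.2 = 0.72.
Odds after that evidence = (7/13) × 0.72 = 126/325.
Target odds = 0.95/0.05 = 19.
Need 3.5ⁿ ≥ 19 ÷ (126/325) = 6175/126.
3.5³ = 42.875 falls short of 6175/126 but 3.5⁴ = 150.0625 reaches it, so n = 4.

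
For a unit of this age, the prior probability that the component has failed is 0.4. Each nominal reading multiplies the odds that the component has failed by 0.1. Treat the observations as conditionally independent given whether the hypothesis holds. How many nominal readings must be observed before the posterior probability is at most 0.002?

Prior odds: 0.4 ÷ 0.6 = 2/3.
Likelihood ratio per nominal reading = 0.1.
Target posterior odds = 0.002/0.998 = 1/499.
Need (2/3) × 0.1ⁿ ≤ 1/499, i.e. 0.1ⁿ ≤ 3/998.
0.1² = 0.01 is still above 3/998 but 0.1³ = 0.001 is at or below it, so n = 3.

3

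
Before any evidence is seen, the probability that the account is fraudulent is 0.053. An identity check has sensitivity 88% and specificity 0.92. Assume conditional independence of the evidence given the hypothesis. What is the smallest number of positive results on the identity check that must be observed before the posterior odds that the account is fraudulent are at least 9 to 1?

3

Prior odds = 0.053/0.947 = 53/947.
False-positive rate = 1 − 0.92 = 0.08; likelihood ratio of a positive = 0.88/0.08 = 11.
Target odds = 9.
Need (53/947) × 11ⁿ ≥ 9, i.e. 11ⁿ ≥ 8523/53.
11² = 121 falls short of 8523/53 but 11³ = 1331 reaches it, so n = 3.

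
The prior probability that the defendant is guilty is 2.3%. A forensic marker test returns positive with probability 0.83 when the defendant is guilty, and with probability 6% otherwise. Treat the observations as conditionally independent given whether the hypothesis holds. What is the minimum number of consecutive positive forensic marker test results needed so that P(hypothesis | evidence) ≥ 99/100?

4

Prior odds: 0.023 ÷ 0.977 = 23/977.
Likelihood ratio of a positive result = 0.83/0.06 = 83/6.
Target posterior odds = 0.99/0.01 = 99.
Require (83/6)ⁿ ≥ 99 ÷ (23/977) = 96723/23.
(83/6)³ = 571787/216 falls short of 96723/23 but (83/6)⁴ = 47458321/1296 reaches it, so n = 4.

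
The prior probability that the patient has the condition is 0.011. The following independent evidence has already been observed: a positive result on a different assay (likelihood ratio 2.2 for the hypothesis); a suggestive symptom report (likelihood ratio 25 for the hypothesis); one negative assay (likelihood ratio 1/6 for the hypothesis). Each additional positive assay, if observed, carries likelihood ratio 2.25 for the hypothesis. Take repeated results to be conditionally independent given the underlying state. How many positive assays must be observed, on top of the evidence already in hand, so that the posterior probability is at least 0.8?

5

Prior odds = 0.011/0.989 = 11/989.
Combined Bayes factor of the evidence already in hand = 2.2 × 25 × (1/6) = 55/6.
Odds after that evidence = (11/989) × 55/6 = 605/5934.
Target odds = 0.8/0.2 = 4.
Need 2.25ⁿ ≥ 4 ÷ (605/5934) = 23736/605.
2.25⁴ = 25.62890625 falls short of 23736/605 but 2.25⁵ = 59049/1024 reaches it, so n = 5.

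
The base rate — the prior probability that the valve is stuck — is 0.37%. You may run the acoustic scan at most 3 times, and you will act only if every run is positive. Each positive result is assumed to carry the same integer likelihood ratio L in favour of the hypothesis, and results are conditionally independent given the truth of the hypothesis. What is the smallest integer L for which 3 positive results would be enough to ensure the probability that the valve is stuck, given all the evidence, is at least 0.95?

18

Prior odds = 0.0037/0.9963 = 37/9963.
Target odds = 0.95/0.05 = 19.
Need L³ ≥ 19 ÷ (37/9963) = 189297/37.
17³ = 4913 < 189297/37 ≤ 5832 = 18³, so L = 18.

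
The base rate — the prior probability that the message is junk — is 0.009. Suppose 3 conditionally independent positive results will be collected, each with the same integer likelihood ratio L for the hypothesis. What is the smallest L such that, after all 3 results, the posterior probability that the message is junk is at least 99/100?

23

Prior odds = 0.009/0.991 = 9/991.
Target odds = 0.99/0.01 = 99.
Need L³ ≥ 99 ÷ (9/991) = 10901.
22³ = 10648 < 10901 ≤ 12167 = 23³, so L = 23.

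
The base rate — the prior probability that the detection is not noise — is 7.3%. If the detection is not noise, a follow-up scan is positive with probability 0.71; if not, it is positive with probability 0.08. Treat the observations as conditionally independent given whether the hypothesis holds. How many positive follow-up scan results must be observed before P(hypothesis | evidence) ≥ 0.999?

5

Prior odds = 0.073/0.927 = 73/927.
Likelihood ratio of a positive = 0.71/0.08 = 8.875.
Target posterior odds = 0.999/0.001 = 999.
Require 8.875ⁿ ≥ 999 ÷ (73/927) = 926073/73.
8.875⁴ = 25411681/4096 falls short of 926073/73 but 8.875⁵ ≈55060.7 reaches it, so n = 5.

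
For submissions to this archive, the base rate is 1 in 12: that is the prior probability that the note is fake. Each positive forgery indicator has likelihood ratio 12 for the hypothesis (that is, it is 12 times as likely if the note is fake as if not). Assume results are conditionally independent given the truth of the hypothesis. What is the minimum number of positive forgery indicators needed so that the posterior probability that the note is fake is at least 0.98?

3

Prior odds: (1/12) ÷ (11/12) = 1/11.
Likelihood ratio per positive forgery indicator = 12.
Target posterior odds = 0.98/0.02 = 49.
Require 12ⁿ ≥ 49 ÷ (1/11) = 539.
12² = 144 falls short of 539 but 12³ = 1728 reaches it, so n = 3.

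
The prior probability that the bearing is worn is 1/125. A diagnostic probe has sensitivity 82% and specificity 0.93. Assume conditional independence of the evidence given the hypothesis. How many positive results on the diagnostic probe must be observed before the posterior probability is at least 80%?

Prior odds = 0.008/0.992 = 1/124.
False-positive rate = 1 − 0.93 = 0.07; likelihood ratio of a positive = 0.82/0.07 = 82/7.
Target odds: 0.8 ÷ 0.2 = 4.
Require (82/7)ⁿ ≥ 4 ÷ (1/124) = 496.
(82/7)² = 6724/49 falls short of 496 but (82/7)³ = 551368/343 reaches it, so n = 3.

3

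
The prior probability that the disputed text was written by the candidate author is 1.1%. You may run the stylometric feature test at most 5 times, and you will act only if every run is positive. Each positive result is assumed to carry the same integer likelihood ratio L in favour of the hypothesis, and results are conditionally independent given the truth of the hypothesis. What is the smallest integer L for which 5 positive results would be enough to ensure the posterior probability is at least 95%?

5

Prior odds = 0.011/0.989 = 11/989.
Target odds = 0.95/0.05 = 19.
Need L⁵ ≥ 19 ÷ (11/989) = 18791/11.
4⁵ = 1024 < 18791/11 ≤ 3125 = 5⁵, so L = 5.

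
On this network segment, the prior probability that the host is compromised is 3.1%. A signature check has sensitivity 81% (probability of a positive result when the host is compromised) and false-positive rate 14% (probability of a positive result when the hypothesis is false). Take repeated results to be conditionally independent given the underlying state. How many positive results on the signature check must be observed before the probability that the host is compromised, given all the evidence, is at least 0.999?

6

Prior odds = 0.031/0.969 = 31/969.
Likelihood ratio of a positive result = 0.81/0.14 = 81/14.
Target odds: 0.999 ÷ 0.001 = 999.
Need (31/969) × (81/14)ⁿ ≥ 999, i.e. (81/14)ⁿ ≥ 968031/31.
(81/14)⁵ ≈6483.13 falls short of 968031/31 but (81/14)⁶ ≈37509.6 reaches it, so n = 6.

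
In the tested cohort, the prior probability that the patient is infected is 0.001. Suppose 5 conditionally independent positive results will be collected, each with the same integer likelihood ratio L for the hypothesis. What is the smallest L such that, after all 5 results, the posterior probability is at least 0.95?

Prior odds = 0.001/0.999 = 1/999.
Target odds = 0.95/0.05 = 19.
Need L⁵ ≥ 19 ÷ (1/999) = 18981.
7⁵ = 16807 < 18981 ≤ 32768 = 8⁵, so L = 8.

8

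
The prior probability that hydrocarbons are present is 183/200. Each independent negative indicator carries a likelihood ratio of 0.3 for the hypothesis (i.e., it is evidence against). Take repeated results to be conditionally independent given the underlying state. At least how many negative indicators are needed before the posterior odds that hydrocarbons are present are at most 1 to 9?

Prior odds: 0.915 ÷ 0.085 = 183/17.
Likelihood ratio per negative indicator = 0.3.
Target odds = 1/9.
Need (183/17) × 0.3ⁿ ≤ 1/9, i.e. 0.3ⁿ ≤ 17/1647.
0.3³ = 0.027 is still above 17/1647 but 0.3⁴ = 0.0081 is at or below it, so n = 4.

4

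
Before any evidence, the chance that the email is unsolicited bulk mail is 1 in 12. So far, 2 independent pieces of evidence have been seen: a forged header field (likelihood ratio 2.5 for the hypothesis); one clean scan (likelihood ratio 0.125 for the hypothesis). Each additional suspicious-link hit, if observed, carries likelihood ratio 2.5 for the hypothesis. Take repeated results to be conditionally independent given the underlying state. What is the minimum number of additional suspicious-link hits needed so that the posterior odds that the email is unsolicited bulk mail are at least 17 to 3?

6

Prior odds = (1/12)/(11/12) = 1/11.
Combined Bayes factor of the evidence already in hand = 2.5 × 0.125 = 0.3125.
Odds after that evidence = (1/11) × 0.3125 = 5/176.
Target odds = 17/3.
Need 2.5ⁿ ≥ 17/3 ÷ (5/176) = 2992/15.
2.5⁵ = 97.65625 falls short of 2992/15 but 2.5⁶ = 244.140625 reaches it, so n = 6.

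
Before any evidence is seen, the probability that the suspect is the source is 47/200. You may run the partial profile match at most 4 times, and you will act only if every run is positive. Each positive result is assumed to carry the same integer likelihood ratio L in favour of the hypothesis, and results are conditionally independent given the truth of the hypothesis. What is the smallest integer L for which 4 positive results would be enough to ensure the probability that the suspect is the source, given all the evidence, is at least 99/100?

Prior odds = 0.235/0.765 = 47/153.
Target odds = 0.99/0.01 = 99.
Need L⁴ ≥ 99 ÷ (47/153) = 15147/47.
4⁴ = 256 < 15147/47 ≤ 625 = 5⁴, so L = 5.

5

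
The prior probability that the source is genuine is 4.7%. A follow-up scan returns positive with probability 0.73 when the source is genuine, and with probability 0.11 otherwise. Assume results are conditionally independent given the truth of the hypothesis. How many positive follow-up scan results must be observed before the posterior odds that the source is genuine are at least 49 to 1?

4

Prior odds = 0.047/0.953 = 47/953.
Likelihood ratio of a positive result = 0.73/0.11 = 73/11.
Target odds = 49.
Need (47/953) × (73/11)ⁿ ≥ 49, i.e. (73/11)ⁿ ≥ 46697/47.
(73/11)³ = 389017/1331 falls short of 46697/47 but (73/11)⁴ = 28398241/14641 reaches it, so n = 4.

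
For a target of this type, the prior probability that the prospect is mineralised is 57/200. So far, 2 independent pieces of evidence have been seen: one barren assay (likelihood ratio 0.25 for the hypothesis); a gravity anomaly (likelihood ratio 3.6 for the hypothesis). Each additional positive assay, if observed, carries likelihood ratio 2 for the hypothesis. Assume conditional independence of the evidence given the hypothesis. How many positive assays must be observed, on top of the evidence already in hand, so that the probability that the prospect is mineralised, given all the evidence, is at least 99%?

Prior odds = 0.285/0.715 = 57/143.
Combined Bayes factor of the evidence already in hand = 0.25 × 3.6 = 0.9.
Odds after that evidence = (57/143) × 0.9 = 513/1430.
Target odds = 0.99/0.01 = 99.
Need 2ⁿ ≥ 99 ÷ (513/1430) = 15730/57.
2⁸ = 256 falls short of 15730/57 but 2⁹ = 512 reaches it, so n = 9.

9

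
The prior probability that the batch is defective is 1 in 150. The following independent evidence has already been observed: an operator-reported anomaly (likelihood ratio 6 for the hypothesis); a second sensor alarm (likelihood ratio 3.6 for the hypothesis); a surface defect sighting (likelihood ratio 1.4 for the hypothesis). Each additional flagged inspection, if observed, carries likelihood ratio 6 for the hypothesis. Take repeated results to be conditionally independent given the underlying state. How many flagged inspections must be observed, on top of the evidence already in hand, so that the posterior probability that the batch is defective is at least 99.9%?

Prior odds = (1/150)/(149/150) = 1/149.
Combined Bayes factor of the evidence already in hand = 6 × 3.6 × 1.4 = 30.24.
Odds after that evidence = (1/149) × 30.24 = 756/3725.
Target odds = 0.999/0.001 = 999.
Need 6ⁿ ≥ 999 ÷ (756/3725) = 137825/28.
6⁴ = 1296 falls short of 137825/28 but 6⁵ = 7776 reaches it, so n = 5.

5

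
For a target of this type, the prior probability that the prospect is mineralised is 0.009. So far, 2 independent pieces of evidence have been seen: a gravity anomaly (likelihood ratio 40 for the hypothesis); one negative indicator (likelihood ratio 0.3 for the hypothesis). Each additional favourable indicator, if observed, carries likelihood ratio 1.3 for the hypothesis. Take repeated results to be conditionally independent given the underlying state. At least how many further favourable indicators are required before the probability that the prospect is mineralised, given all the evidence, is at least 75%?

Prior odds = 0.009/0.991 = 9/991.
Combined Bayes factor of the evidence already in hand = 40 × 0.3 = 12.
Odds after that evidence = (9/991) × 12 = 108/991.
Target odds = 0.75/0.25 = 3.
Need 1.3ⁿ ≥ 3 ÷ (108/991) = 991/36.
1.3¹² ≈23.2981 falls short of 991/36 but 1.3¹³ ≈30.2875 reaches it, so n = 13.

13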